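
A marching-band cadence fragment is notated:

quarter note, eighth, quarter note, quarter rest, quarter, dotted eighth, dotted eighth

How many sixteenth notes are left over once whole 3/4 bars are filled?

0

One bar of 3/4 = 12 sixteenth notes.
Express everything in sixteenth notes: quarter note = 4; eighth = 2; quarter note = 4; quarter rest = 4; quarter = 4; dotted eighth = 3; dotted eighth = 3.
Sum: 4 + 2 + 4 + 4 + 4 + 3 + 3 = 24.
24 ÷ 12 = 2 complete bars with 0 sixteenth notes remaining.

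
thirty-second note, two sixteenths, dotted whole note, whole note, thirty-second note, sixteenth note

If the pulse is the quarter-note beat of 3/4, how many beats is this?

One quarter-note beat = 8 thirty-second notes.
Working in thirty-second notes: thirty-second note = 1; sixteenth = 2; sixteenth = 2; dotted whole note = 48; whole note = 32; thirty-second note = 1; sixteenth note = 2.
Altogether 1 + 2 + 2 + 48 + 32 + 1 + 2 = 88.
88 ÷ 8 = 11 beats.

11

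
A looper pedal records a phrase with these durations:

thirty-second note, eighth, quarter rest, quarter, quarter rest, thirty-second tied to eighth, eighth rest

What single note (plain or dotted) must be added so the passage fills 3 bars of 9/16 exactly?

3 bars of 9/16 = 54 thirty-second notes.
Working in thirty-second notes: thirty-second note = 1; eighth = 4; quarter rest = 8; quarter = 8; quarter rest = 8; thirty-second tied to eighth (thirty-second + eighth) = 5; eighth rest = 4.
Altogether 1 + 4 + 8 + 8 + 8 + 5 + 4 = 38.
Remaining: 54 − 38 = 16 thirty-second notes, which is a half note.

half note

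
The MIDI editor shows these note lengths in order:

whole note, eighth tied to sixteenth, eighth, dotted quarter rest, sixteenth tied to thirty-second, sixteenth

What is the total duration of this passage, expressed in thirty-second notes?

In thirty-second notes: whole note = 32; eighth tied to sixteenth (eighth + sixteenth) = 6; eighth = 4; dotted quarter rest = 12; sixteenth tied to thirty-second (sixteenth + thirty-second) = 3; sixteenth = 2.
Total: 32 + 6 + 4 + 12 + 3 + 2 = 59 thirty-second notes.

59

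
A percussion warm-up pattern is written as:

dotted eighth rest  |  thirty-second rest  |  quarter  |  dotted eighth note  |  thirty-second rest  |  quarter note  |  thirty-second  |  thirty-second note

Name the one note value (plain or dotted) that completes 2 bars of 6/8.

half note

2 bars of 6/8 = 48 thirty-second notes.
Express everything in thirty-second notes: dotted eighth rest = 6; thirty-second rest = 1; quarter = 8; dotted eighth note = 6; thirty-second rest = 1; quarter note = 8; thirty-second = 1; thirty-second note = 1.
Total: 6 + 1 + 8 + 6 + 1 + 8 + 1 + 1 = 32.
Remaining: 48 − 32 = 16 thirty-second notes, which is a half note.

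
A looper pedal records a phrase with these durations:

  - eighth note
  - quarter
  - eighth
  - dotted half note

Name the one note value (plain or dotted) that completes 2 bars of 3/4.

quarter note

2 bars of 3/4 = 12 eighth notes.
Working in eighth notes: eighth note = 1; quarter = 2; eighth = 1; dotted half note = 6.
Altogether 1 + 2 + 1 + 6 = 10.
Remaining: 12 − 10 = 2 eighth notes, which is a quarter note.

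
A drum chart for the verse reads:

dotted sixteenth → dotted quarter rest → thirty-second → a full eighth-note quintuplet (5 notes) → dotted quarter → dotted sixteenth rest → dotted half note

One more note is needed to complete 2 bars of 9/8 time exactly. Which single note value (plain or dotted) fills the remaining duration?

thirty-second note

2 bars of 9/8 = 72 thirty-second notes.
Each duration in thirty-second notes: dotted sixteenth = 3; dotted quarter rest = 12; thirty-second = 1; a full eighth-note quintuplet (5 notes) (five quintuplet eighths span one half) = 16; dotted quarter = 12; dotted sixteenth rest = 3; dotted half note = 24.
Sum: 3 + 12 + 1 + 16 + 12 + 3 + 24 = 71.
Remaining: 72 − 71 = 1 thirty-second note, which is a thirty-second note.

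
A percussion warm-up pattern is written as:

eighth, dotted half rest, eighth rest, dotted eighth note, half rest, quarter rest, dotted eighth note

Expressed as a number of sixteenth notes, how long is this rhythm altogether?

Convert each value to sixteenth notes: eighth = 2; dotted half rest = 12; eighth rest = 2; dotted eighth note = 3; half rest = 8; quarter rest = 4; dotted eighth note = 3.
Sum: 2 + 12 + 2 + 3 + 8 + 4 + 3 = 34 sixteenth notes.

34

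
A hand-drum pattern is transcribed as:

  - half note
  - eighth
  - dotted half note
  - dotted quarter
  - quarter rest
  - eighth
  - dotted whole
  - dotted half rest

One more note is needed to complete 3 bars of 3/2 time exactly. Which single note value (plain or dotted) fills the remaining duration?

3 bars of 3/2 = 36 eighth notes.
Each duration in eighth notes: half note = 4; eighth = 1; dotted half note = 6; dotted quarter = 3; quarter rest = 2; eighth = 1; dotted whole = 12; dotted half rest = 6.
Total: 4 + 1 + 6 + 3 + 2 + 1 + 12 + 6 = 35.
Remaining: 36 − 35 = 1 eighth note, which is a eighth note.

eighth note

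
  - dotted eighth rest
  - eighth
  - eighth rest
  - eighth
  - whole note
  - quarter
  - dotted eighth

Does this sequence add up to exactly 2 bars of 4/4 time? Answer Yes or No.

One bar of 4/4 = 16 sixteenth notes, so 2 bars = 32.
Express everything in sixteenth notes: dotted eighth rest = 3; eighth = 2; eighth rest = 2; eighth = 2; whole note = 16; quarter = 4; dotted eighth = 3.
Altogether 3 + 2 + 2 + 2 + 16 + 4 + 3 = 32.
32 equals 32, so the answer is Yes.

Yes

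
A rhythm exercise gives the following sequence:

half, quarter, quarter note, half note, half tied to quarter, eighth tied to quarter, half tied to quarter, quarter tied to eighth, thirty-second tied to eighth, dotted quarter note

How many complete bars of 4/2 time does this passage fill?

2

One bar of 4/2 = 64 thirty-second notes.
Express everything in thirty-second notes: half = 16; quarter = 8; quarter note = 8; half note = 16; half tied to quarter (half + quarter) = 24; eighth tied to quarter (eighth + quarter) = 12; half tied to quarter (half + quarter) = 24; quarter tied to eighth (quarter + eighth) = 12; thirty-second tied to eighth (thirty-second + eighth) = 5; dotted quarter note = 12.
Adding: 16 + 8 + 8 + 16 + 24 + 12 + 24 + 12 + 5 + 12 = 137.
137 ÷ 64 = 2 complete bars with 9 left over.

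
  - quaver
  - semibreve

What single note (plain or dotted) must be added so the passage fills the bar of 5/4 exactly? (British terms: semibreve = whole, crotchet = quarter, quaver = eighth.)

eighth note

The bar of 5/4 = 10 eighth notes.
Convert each value to eighth notes: quaver = 1; semibreve = 8.
Sum: 1 + 8 = 9.
Remaining: 10 − 9 = 1 eighth note, which is a eighth note.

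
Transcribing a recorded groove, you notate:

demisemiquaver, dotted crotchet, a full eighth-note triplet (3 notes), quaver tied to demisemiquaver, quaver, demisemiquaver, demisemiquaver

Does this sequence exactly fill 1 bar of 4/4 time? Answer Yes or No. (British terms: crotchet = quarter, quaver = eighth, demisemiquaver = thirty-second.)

One bar of 4/4 = 32 thirty-second notes.
In thirty-second notes: demisemiquaver = 1; dotted crotchet = 12; a full eighth-note triplet (3 notes) (three triplet eighths span one quarter) = 8; quaver tied to demisemiquaver (quaver + demisemiquaver) = 5; quaver = 4; demisemiquaver = 1; demisemiquaver = 1.
Altogether 1 + 12 + 8 + 5 + 4 + 1 + 1 = 32.
32 equals 32, so the answer is Yes.

Yes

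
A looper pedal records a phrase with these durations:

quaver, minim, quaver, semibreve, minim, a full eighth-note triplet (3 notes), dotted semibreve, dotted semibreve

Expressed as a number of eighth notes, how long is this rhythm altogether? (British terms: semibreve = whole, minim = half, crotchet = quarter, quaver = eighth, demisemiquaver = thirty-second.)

Each duration in eighth notes: quaver = 1; minim = 4; quaver = 1; semibreve = 8; minim = 4; a full eighth-note triplet (3 notes) (three triplet eighths span one quarter) = 2; dotted semibreve = 12; dotted semibreve = 12.
Adding: 1 + 4 + 1 + 8 + 4 + 2 + 12 + 12 = 44 eighth notes.

44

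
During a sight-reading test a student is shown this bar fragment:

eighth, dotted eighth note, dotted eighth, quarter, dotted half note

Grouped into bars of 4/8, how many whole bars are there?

One bar of 4/8 = 8 sixteenth notes.
Each duration in sixteenth notes: eighth = 2; dotted eighth note = 3; dotted eighth = 3; quarter = 4; dotted half note = 12.
Adding: 2 + 3 + 3 + 4 + 12 = 24.
24 ÷ 8 = 3 complete bars with 0 left over.

3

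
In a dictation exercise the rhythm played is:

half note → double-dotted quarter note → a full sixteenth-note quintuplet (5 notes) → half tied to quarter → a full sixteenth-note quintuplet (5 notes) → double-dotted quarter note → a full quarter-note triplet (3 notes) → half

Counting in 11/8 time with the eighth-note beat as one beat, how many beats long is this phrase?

One eighth-note beat = 2 sixteenth notes.
Working in sixteenth notes: half note = 8; double-dotted quarter note = 7; a full sixteenth-note quintuplet (5 notes) (five quintuplet sixteenths span one quarter) = 4; half tied to quarter (half + quarter) = 12; a full sixteenth-note quintuplet (5 notes) (five quintuplet sixteenths span one quarter) = 4; double-dotted quarter note = 7; a full quarter-note triplet (3 notes) (three triplet quarters span one half) = 8; half = 8.
Altogether 8 + 7 + 4 + 12 + 4 + 7 + 8 + 8 = 58.
58 ÷ 2 = 29 beats.

29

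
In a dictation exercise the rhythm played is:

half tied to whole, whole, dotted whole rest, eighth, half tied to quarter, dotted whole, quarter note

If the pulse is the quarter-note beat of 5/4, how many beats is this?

One quarter-note beat = 2 eighth notes.
Convert each value to eighth notes: half tied to whole (half + whole) = 12; whole = 8; dotted whole rest = 12; eighth = 1; half tied to quarter (half + quarter) = 6; dotted whole = 12; quarter note = 2.
Sum: 12 + 8 + 12 + 1 + 6 + 12 + 2 = 53.
53 ÷ 2 = 26.5 beats.

26.5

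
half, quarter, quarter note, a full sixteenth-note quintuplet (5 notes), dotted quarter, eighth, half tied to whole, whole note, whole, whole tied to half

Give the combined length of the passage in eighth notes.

In eighth notes: half = 4; quarter = 2; quarter note = 2; a full sixteenth-note quintuplet (5 notes) (five quintuplet sixteenths span one quarter) = 2; dotted quarter = 3; eighth = 1; half tied to whole (half + whole) = 12; whole note = 8; whole = 8; whole tied to half (whole + half) = 12.
Altogether 4 + 2 + 2 + 2 + 3 + 1 + 12 + 8 + 8 + 12 = 54 eighth notes.

54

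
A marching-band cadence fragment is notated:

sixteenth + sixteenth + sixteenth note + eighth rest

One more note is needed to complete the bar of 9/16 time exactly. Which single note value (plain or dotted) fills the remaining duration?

quarter note

The bar of 9/16 = 9 sixteenth notes.
Express everything in sixteenth notes: sixteenth = 1; sixteenth = 1; sixteenth note = 1; eighth rest = 2.
Sum: 1 + 1 + 1 + 2 = 5.
Remaining: 9 − 5 = 4 sixteenth notes, which is a quarter note.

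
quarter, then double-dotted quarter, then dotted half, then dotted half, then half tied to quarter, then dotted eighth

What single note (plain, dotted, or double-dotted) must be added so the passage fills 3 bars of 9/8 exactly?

3 bars of 9/8 = 54 sixteenth notes.
Working in sixteenth notes: quarter = 4; double-dotted quarter = 7; dotted half = 12; dotted half = 12; half tied to quarter (half + quarter) = 12; dotted eighth = 3.
Adding: 4 + 7 + 12 + 12 + 12 + 3 = 50.
Remaining: 54 − 50 = 4 sixteenth notes, which is a quarter note.

quarter note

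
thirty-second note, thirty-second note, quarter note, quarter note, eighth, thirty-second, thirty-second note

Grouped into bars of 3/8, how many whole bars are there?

One bar of 3/8 = 12 thirty-second notes.
Working in thirty-second notes: thirty-second note = 1; thirty-second note = 1; quarter note = 8; quarter note = 8; eighth = 4; thirty-second = 1; thirty-second note = 1.
Altogether 1 + 1 + 8 + 8 + 4 + 1 + 1 = 24.
24 ÷ 12 = 2 complete bars with 0 left over.

2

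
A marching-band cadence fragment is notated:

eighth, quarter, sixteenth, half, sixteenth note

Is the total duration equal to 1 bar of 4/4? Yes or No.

Yes

One bar of 4/4 = 16 sixteenth notes.
Convert each value to sixteenth notes: eighth = 2; quarter = 4; sixteenth = 1; half = 8; sixteenth note = 1.
Total: 2 + 4 + 1 + 8 + 1 = 16.
16 equals 16, so the answer is Yes.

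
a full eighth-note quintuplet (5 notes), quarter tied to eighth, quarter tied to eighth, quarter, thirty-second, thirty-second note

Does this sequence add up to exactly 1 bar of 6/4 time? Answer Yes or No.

No

One bar of 6/4 = 48 thirty-second notes.
Convert each value to thirty-second notes: a full eighth-note quintuplet (5 notes) (five quintuplet eighths span one half) = 16; quarter tied to eighth (quarter + eighth) = 12; quarter tied to eighth (quarter + eighth) = 12; quarter = 8; thirty-second = 1; thirty-second note = 1.
Total: 16 + 12 + 12 + 8 + 1 + 1 = 50.
50 exceeds 48, so the answer is No.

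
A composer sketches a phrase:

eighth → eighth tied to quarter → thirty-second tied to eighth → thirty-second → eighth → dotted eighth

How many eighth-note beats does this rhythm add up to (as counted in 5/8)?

One eighth-note beat = 4 thirty-second notes.
Each duration in thirty-second notes: eighth = 4; eighth tied to quarter (eighth + quarter) = 12; thirty-second tied to eighth (thirty-second + eighth) = 5; thirty-second = 1; eighth = 4; dotted eighth = 6.
Sum: 4 + 12 + 5 + 1 + 4 + 6 = 32.
32 ÷ 4 = 8 beats.

8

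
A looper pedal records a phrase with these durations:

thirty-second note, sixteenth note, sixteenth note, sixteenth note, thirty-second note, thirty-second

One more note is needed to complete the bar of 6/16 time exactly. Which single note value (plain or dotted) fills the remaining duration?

dotted sixteenth note

The bar of 6/16 = 12 thirty-second notes.
Express everything in thirty-second notes: thirty-second note = 1; sixteenth note = 2; sixteenth note = 2; sixteenth note = 2; thirty-second note = 1; thirty-second = 1.
Adding: 1 + 2 + 2 + 2 + 1 + 1 = 9.
Remaining: 12 − 9 = 3 thirty-second notes, which is a dotted sixteenth note.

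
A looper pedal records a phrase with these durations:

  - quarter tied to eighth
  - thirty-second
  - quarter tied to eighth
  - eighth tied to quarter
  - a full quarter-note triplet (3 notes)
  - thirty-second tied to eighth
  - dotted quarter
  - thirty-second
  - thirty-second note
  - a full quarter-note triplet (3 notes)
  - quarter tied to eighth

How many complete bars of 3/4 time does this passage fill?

One bar of 3/4 = 24 thirty-second notes.
Express everything in thirty-second notes: quarter tied to eighth (quarter + eighth) = 12; thirty-second = 1; quarter tied to eighth (quarter + eighth) = 12; eighth tied to quarter (eighth + quarter) = 12; a full quarter-note triplet (3 notes) (three triplet quarters span one half) = 16; thirty-second tied to eighth (thirty-second + eighth) = 5; dotted quarter = 12; thirty-second = 1; thirty-second note = 1; a full quarter-note triplet (3 notes) (three triplet quarters span one half) = 16; quarter tied to eighth (quarter + eighth) = 12.
Altogether 12 + 1 + 12 + 12 + 16 + 5 + 12 + 1 + 1 + 16 + 12 = 100.
100 ÷ 24 = 4 complete bars with 4 left over.

4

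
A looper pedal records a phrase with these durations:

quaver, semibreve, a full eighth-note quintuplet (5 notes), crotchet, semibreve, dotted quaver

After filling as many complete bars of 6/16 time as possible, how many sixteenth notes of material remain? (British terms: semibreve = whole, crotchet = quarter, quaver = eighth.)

One bar of 6/16 = 6 sixteenth notes.
In sixteenth notes: quaver = 2; semibreve = 16; a full eighth-note quintuplet (5 notes) (five quintuplet eighths span one half) = 8; crotchet = 4; semibreve = 16; dotted quaver = 3.
Adding: 2 + 16 + 8 + 4 + 16 + 3 = 49.
49 ÷ 6 = 8 complete bars with 1 sixteenth note remaining.

1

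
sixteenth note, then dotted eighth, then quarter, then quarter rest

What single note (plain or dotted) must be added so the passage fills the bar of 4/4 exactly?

quarter note

The bar of 4/4 = 16 sixteenth notes.
Express everything in sixteenth notes: sixteenth note = 1; dotted eighth = 3; quarter = 4; quarter rest = 4.
Total: 1 + 3 + 4 + 4 = 12.
Remaining: 16 − 12 = 4 sixteenth notes, which is a quarter note.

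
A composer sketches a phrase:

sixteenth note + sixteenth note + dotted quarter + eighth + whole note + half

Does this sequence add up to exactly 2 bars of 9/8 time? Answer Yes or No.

No

One bar of 9/8 = 18 sixteenth notes, so 2 bars = 36.
Each duration in sixteenth notes: sixteenth note = 1; sixteenth note = 1; dotted quarter = 6; eighth = 2; whole note = 16; half = 8.
Total: 1 + 1 + 6 + 2 + 16 + 8 = 34.
34 falls short of 36, so the answer is No.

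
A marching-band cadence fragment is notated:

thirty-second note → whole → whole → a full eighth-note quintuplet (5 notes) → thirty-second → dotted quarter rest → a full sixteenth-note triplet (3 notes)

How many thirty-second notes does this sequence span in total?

Convert each value to thirty-second notes: thirty-second note = 1; whole = 32; whole = 32; a full eighth-note quintuplet (5 notes) (five quintuplet eighths span one half) = 16; thirty-second = 1; dotted quarter rest = 12; a full sixteenth-note triplet (3 notes) (three triplet sixteenths span one eighth) = 4.
Altogether 1 + 32 + 32 + 16 + 1 + 12 + 4 = 98 thirty-second notes.

98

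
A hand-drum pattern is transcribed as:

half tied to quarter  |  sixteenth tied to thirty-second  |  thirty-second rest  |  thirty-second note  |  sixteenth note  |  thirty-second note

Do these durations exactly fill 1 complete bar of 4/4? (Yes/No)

Yes

One bar of 4/4 = 32 thirty-second notes.
Each duration in thirty-second notes: half tied to quarter (half + quarter) = 24; sixteenth tied to thirty-second (sixteenth + thirty-second) = 3; thirty-second rest = 1; thirty-second note = 1; sixteenth note = 2; thirty-second note = 1.
Adding: 24 + 3 + 1 + 1 + 2 + 1 = 32.
32 equals 32, so the answer is Yes.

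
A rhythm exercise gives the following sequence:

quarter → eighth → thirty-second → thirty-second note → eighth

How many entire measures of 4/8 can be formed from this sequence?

One bar of 4/8 = 16 thirty-second notes.
Express everything in thirty-second notes: quarter = 8; eighth = 4; thirty-second = 1; thirty-second note = 1; eighth = 4.
Total: 8 + 4 + 1 + 1 + 4 = 18.
18 ÷ 16 = 1 complete bar with 2 left over.

1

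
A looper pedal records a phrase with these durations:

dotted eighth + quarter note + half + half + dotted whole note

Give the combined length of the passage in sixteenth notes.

In sixteenth notes: dotted eighth = 3; quarter note = 4; half = 8; half = 8; dotted whole note = 24.
Total: 3 + 4 + 8 + 8 + 24 = 47 sixteenth notes.

47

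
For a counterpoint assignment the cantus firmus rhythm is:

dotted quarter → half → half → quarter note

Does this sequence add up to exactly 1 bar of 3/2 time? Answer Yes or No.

One bar of 3/2 = 12 eighth notes.
Convert each value to eighth notes: dotted quarter = 3; half = 4; half = 4; quarter note = 2.
Sum: 3 + 4 + 4 + 2 = 13.
13 exceeds 12, so the answer is No.

No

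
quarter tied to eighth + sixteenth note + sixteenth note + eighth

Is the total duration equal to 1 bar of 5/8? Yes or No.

Yes

One bar of 5/8 = 10 sixteenth notes.
Express everything in sixteenth notes: quarter tied to eighth (quarter + eighth) = 6; sixteenth note = 1; sixteenth note = 1; eighth = 2.
Adding: 6 + 1 + 1 + 2 = 10.
10 equals 10, so the answer is Yes.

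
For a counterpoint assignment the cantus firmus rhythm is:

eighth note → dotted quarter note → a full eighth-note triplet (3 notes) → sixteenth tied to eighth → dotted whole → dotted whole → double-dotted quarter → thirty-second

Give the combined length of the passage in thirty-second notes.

141

Express everything in thirty-second notes: eighth note = 4; dotted quarter note = 12; a full eighth-note triplet (3 notes) (three triplet eighths span one quarter) = 8; sixteenth tied to eighth (sixteenth + eighth) = 6; dotted whole = 48; dotted whole = 48; double-dotted quarter = 14; thirty-second = 1.
Adding: 4 + 12 + 8 + 6 + 48 + 48 + 14 + 1 = 141 thirty-second notes.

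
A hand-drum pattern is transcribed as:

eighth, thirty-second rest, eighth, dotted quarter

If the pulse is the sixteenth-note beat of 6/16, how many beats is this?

10.5

One sixteenth-note beat = 2 thirty-second notes.
In thirty-second notes: eighth = 4; thirty-second rest = 1; eighth = 4; dotted quarter = 12.
Total: 4 + 1 + 4 + 12 = 21.
21 ÷ 2 = 10.5 beats.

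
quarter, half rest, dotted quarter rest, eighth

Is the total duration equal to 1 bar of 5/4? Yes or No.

Yes

One bar of 5/4 = 10 eighth notes.
Working in eighth notes: quarter = 2; half rest = 4; dotted quarter rest = 3; eighth = 1.
Adding: 2 + 4 + 3 + 1 = 10.
10 equals 10, so the answer is Yes.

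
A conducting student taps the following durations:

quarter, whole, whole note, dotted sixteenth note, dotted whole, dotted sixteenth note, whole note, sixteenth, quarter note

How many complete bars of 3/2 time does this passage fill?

One bar of 3/2 = 48 thirty-second notes.
Working in thirty-second notes: quarter = 8; whole = 32; whole note = 32; dotted sixteenth note = 3; dotted whole = 48; dotted sixteenth note = 3; whole note = 32; sixteenth = 2; quarter note = 8.
Adding: 8 + 32 + 32 + 3 + 48 + 3 + 32 + 2 + 8 = 168.
168 ÷ 48 = 3 complete bars with 24 left over.

3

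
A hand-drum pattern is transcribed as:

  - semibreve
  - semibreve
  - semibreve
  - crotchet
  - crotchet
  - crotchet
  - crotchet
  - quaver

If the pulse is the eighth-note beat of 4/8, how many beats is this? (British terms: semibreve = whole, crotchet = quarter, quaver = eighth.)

One eighth-note beat = 2 sixteenth notes.
Convert each value to sixteenth notes: semibreve = 16; semibreve = 16; semibreve = 16; crotchet = 4; crotchet = 4; crotchet = 4; crotchet = 4; quaver = 2.
Adding: 16 + 16 + 16 + 4 + 4 + 4 + 4 + 2 = 66.
66 ÷ 2 = 33 beats.

33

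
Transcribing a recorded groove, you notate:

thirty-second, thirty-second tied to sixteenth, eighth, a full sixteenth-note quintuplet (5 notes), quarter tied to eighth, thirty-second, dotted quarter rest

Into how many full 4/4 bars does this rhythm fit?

One bar of 4/4 = 32 thirty-second notes.
Convert each value to thirty-second notes: thirty-second = 1; thirty-second tied to sixteenth (thirty-second + sixteenth) = 3; eighth = 4; a full sixteenth-note quintuplet (5 notes) (five quintuplet sixteenths span one quarter) = 8; quarter tied to eighth (quarter + eighth) = 12; thirty-second = 1; dotted quarter rest = 12.
Altogether 1 + 3 + 4 + 8 + 12 + 1 + 12 = 41.
41 ÷ 32 = 1 complete bar with 9 left over.

1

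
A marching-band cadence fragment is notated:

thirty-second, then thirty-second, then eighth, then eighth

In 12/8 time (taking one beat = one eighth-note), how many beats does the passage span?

2.5

One eighth-note beat = 4 thirty-second notes.
Each duration in thirty-second notes: thirty-second = 1; thirty-second = 1; eighth = 4; eighth = 4.
Adding: 1 + 1 + 4 + 4 = 10.
10 ÷ 4 = 2.5 beats.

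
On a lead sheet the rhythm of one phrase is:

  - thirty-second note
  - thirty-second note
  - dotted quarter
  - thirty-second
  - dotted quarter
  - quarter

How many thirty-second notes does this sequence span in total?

In thirty-second notes: thirty-second note = 1; thirty-second note = 1; dotted quarter = 12; thirty-second = 1; dotted quarter = 12; quarter = 8.
Adding: 1 + 1 + 12 + 1 + 12 + 8 = 35 thirty-second notes.

35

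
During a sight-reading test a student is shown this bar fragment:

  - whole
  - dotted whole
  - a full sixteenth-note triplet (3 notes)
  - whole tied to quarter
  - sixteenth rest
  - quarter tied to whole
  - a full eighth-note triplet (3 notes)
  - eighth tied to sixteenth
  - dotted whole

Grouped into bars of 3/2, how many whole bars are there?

4

One bar of 3/2 = 24 sixteenth notes.
Convert each value to sixteenth notes: whole = 16; dotted whole = 24; a full sixteenth-note triplet (3 notes) (three triplet sixteenths span one eighth) = 2; whole tied to quarter (whole + quarter) = 20; sixteenth rest = 1; quarter tied to whole (quarter + whole) = 20; a full eighth-note triplet (3 notes) (three triplet eighths span one quarter) = 4; eighth tied to sixteenth (eighth + sixteenth) = 3; dotted whole = 24.
Total: 16 + 24 + 2 + 20 + 1 + 20 + 4 + 3 + 24 = 114.
114 ÷ 24 = 4 complete bars with 18 left over.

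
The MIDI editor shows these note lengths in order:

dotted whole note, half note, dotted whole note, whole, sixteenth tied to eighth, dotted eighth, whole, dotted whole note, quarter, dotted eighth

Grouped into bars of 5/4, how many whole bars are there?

6

One bar of 5/4 = 20 sixteenth notes.
In sixteenth notes: dotted whole note = 24; half note = 8; dotted whole note = 24; whole = 16; sixteenth tied to eighth (sixteenth + eighth) = 3; dotted eighth = 3; whole = 16; dotted whole note = 24; quarter = 4; dotted eighth = 3.
Sum: 24 + 8 + 24 + 16 + 3 + 3 + 16 + 24 + 4 + 3 = 125.
125 ÷ 20 = 6 complete bars with 5 left over.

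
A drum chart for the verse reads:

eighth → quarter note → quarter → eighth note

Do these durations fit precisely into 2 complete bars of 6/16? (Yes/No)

One bar of 6/16 = 3 eighth notes, so 2 bars = 6.
Each duration in eighth notes: eighth = 1; quarter note = 2; quarter = 2; eighth note = 1.
Altogether 1 + 2 + 2 + 1 = 6.
6 equals 6, so the answer is Yes.

Yes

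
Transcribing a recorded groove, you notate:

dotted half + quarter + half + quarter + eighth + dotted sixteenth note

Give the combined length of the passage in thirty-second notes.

63

In thirty-second notes: dotted half = 24; quarter = 8; half = 16; quarter = 8; eighth = 4; dotted sixteenth note = 3.
Altogether 24 + 8 + 16 + 8 + 4 + 3 = 63 thirty-second notes.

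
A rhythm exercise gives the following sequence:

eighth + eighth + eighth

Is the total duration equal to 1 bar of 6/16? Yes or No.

One bar of 6/16 = 3 eighth notes.
In eighth notes: eighth = 1; eighth = 1; eighth = 1.
Total: 1 + 1 + 1 = 3.
3 equals 3, so the answer is Yes.

Yes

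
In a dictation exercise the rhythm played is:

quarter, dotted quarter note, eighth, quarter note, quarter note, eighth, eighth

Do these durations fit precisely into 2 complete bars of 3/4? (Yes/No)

Yes

One bar of 3/4 = 6 eighth notes, so 2 bars = 12.
In eighth notes: quarter = 2; dotted quarter note = 3; eighth = 1; quarter note = 2; quarter note = 2; eighth = 1; eighth = 1.
Total: 2 + 3 + 1 + 2 + 2 + 1 + 1 = 12.
12 equals 12, so the answer is Yes.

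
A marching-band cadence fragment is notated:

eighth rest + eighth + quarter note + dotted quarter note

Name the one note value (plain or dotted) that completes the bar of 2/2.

The bar of 2/2 = 8 eighth notes.
Convert each value to eighth notes: eighth rest = 1; eighth = 1; quarter note = 2; dotted quarter note = 3.
Adding: 1 + 1 + 2 + 3 = 7.
Remaining: 8 − 7 = 1 eighth note, which is a eighth note.

eighth note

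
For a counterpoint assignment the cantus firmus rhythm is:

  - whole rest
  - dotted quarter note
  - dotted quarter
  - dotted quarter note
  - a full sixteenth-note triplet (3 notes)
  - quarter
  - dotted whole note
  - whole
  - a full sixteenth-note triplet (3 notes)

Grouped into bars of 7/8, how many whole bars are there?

5

One bar of 7/8 = 7 eighth notes.
Each duration in eighth notes: whole rest = 8; dotted quarter note = 3; dotted quarter = 3; dotted quarter note = 3; a full sixteenth-note triplet (3 notes) (three triplet sixteenths span one eighth) = 1; quarter = 2; dotted whole note = 12; whole = 8; a full sixteenth-note triplet (3 notes) (three triplet sixteenths span one eighth) = 1.
Total: 8 + 3 + 3 + 3 + 1 + 2 + 12 + 8 + 1 = 41.
41 ÷ 7 = 5 complete bars with 6 left over.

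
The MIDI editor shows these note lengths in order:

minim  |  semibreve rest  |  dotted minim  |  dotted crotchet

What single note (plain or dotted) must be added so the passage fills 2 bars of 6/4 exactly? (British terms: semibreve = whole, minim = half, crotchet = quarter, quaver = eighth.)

dotted quarter note

2 bars of 6/4 = 24 eighth notes.
In eighth notes: minim = 4; semibreve rest = 8; dotted minim = 6; dotted crotchet = 3.
Total: 4 + 8 + 6 + 3 = 21.
Remaining: 24 − 21 = 3 eighth notes, which is a dotted quarter note.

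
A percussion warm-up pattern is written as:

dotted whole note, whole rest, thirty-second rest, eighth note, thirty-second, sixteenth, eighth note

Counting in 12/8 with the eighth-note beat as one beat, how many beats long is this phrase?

23

One eighth-note beat = 4 thirty-second notes.
Each duration in thirty-second notes: dotted whole note = 48; whole rest = 32; thirty-second rest = 1; eighth note = 4; thirty-second = 1; sixteenth = 2; eighth note = 4.
Sum: 48 + 32 + 1 + 4 + 1 + 2 + 4 = 92.
92 ÷ 4 = 23 beats.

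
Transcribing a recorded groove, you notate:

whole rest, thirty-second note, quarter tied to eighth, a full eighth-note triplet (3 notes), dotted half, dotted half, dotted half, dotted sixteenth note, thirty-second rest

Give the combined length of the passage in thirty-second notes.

129

Working in thirty-second notes: whole rest = 32; thirty-second note = 1; quarter tied to eighth (quarter + eighth) = 12; a full eighth-note triplet (3 notes) (three triplet eighths span one quarter) = 8; dotted half = 24; dotted half = 24; dotted half = 24; dotted sixteenth note = 3; thirty-second rest = 1.
Altogether 32 + 1 + 12 + 8 + 24 + 24 + 24 + 3 + 1 = 129 thirty-second notes.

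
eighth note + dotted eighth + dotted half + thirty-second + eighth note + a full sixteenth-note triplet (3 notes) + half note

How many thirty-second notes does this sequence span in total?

Express everything in thirty-second notes: eighth note = 4; dotted eighth = 6; dotted half = 24; thirty-second = 1; eighth note = 4; a full sixteenth-note triplet (3 notes) (three triplet sixteenths span one eighth) = 4; half note = 16.
Adding: 4 + 6 + 24 + 1 + 4 + 4 + 16 = 59 thirty-second notes.

59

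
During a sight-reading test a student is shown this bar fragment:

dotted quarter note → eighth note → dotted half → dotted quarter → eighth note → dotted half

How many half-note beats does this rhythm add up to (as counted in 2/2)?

5

One half-note beat = 4 eighth notes.
Convert each value to eighth notes: dotted quarter note = 3; eighth note = 1; dotted half = 6; dotted quarter = 3; eighth note = 1; dotted half = 6.
Adding: 3 + 1 + 6 + 3 + 1 + 6 = 20.
20 ÷ 4 = 5 beats.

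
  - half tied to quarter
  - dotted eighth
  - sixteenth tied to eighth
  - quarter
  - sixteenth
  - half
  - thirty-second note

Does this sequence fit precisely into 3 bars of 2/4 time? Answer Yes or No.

No

One bar of 2/4 = 16 thirty-second notes, so 3 bars = 48.
In thirty-second notes: half tied to quarter (half + quarter) = 24; dotted eighth = 6; sixteenth tied to eighth (sixteenth + eighth) = 6; quarter = 8; sixteenth = 2; half = 16; thirty-second note = 1.
Total: 24 + 6 + 6 + 8 + 2 + 16 + 1 = 63.
63 exceeds 48, so the answer is No.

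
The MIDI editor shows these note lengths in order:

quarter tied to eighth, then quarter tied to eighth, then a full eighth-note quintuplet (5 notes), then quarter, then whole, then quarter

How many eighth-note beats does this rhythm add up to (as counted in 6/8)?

One eighth-note beat = 2 sixteenth notes.
Convert each value to sixteenth notes: quarter tied to eighth (quarter + eighth) = 6; quarter tied to eighth (quarter + eighth) = 6; a full eighth-note quintuplet (5 notes) (five quintuplet eighths span one half) = 8; quarter = 4; whole = 16; quarter = 4.
Altogether 6 + 6 + 8 + 4 + 16 + 4 = 44.
44 ÷ 2 = 22 beats.

22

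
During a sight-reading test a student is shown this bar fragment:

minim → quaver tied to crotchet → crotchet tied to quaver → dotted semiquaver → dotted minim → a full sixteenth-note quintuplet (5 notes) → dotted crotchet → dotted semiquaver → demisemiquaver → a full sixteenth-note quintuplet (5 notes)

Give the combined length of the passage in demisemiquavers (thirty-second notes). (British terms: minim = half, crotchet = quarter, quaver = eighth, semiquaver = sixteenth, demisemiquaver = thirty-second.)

Convert each value to thirty-second notes: minim = 16; quaver tied to crotchet (quaver + crotchet) = 12; crotchet tied to quaver (crotchet + quaver) = 12; dotted semiquaver = 3; dotted minim = 24; a full sixteenth-note quintuplet (5 notes) (five quintuplet sixteenths span one quarter) = 8; dotted crotchet = 12; dotted semiquaver = 3; demisemiquaver = 1; a full sixteenth-note quintuplet (5 notes) (five quintuplet sixteenths span one quarter) = 8.
Adding: 16 + 12 + 12 + 3 + 24 + 8 + 12 + 3 + 1 + 8 = 99 thirty-second notes.

99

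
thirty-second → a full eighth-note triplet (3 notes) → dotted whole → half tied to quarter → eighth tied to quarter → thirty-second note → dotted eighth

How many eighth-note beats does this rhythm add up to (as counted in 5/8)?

One eighth-note beat = 4 thirty-second notes.
Express everything in thirty-second notes: thirty-second = 1; a full eighth-note triplet (3 notes) (three triplet eighths span one quarter) = 8; dotted whole = 48; half tied to quarter (half + quarter) = 24; eighth tied to quarter (eighth + quarter) = 12; thirty-second note = 1; dotted eighth = 6.
Altogether 1 + 8 + 48 + 24 + 12 + 1 + 6 = 100.
100 ÷ 4 = 25 beats.

25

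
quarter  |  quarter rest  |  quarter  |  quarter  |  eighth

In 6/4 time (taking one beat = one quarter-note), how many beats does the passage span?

4.5

One quarter-note beat = 2 eighth notes.
Express everything in eighth notes: quarter = 2; quarter rest = 2; quarter = 2; quarter = 2; eighth = 1.
Adding: 2 + 2 + 2 + 2 + 1 = 9.
9 ÷ 2 = 4.5 beats.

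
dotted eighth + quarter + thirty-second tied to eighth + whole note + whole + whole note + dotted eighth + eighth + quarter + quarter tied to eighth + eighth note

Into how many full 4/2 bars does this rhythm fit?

2

One bar of 4/2 = 64 thirty-second notes.
Express everything in thirty-second notes: dotted eighth = 6; quarter = 8; thirty-second tied to eighth (thirty-second + eighth) = 5; whole note = 32; whole = 32; whole note = 32; dotted eighth = 6; eighth = 4; quarter = 8; quarter tied to eighth (quarter + eighth) = 12; eighth note = 4.
Altogether 6 + 8 + 5 + 32 + 32 + 32 + 6 + 4 + 8 + 12 + 4 = 149.
149 ÷ 64 = 2 complete bars with 21 left over.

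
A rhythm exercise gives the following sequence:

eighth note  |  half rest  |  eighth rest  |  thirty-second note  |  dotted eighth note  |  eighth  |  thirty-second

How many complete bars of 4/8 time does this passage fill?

2

One bar of 4/8 = 16 thirty-second notes.
Each duration in thirty-second notes: eighth note = 4; half rest = 16; eighth rest = 4; thirty-second note = 1; dotted eighth note = 6; eighth = 4; thirty-second = 1.
Altogether 4 + 16 + 4 + 1 + 6 + 4 + 1 = 36.
36 ÷ 16 = 2 complete bars with 4 left over.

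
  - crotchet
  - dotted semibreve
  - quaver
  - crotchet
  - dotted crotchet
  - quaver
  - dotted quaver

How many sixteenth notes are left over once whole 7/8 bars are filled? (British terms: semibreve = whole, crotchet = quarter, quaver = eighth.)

3

One bar of 7/8 = 14 sixteenth notes.
Convert each value to sixteenth notes: crotchet = 4; dotted semibreve = 24; quaver = 2; crotchet = 4; dotted crotchet = 6; quaver = 2; dotted quaver = 3.
Sum: 4 + 24 + 2 + 4 + 6 + 2 + 3 = 45.
45 ÷ 14 = 3 complete bars with 3 sixteenth notes remaining.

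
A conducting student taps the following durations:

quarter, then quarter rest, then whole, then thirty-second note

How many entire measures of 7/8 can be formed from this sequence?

1

One bar of 7/8 = 28 thirty-second notes.
Convert each value to thirty-second notes: quarter = 8; quarter rest = 8; whole = 32; thirty-second note = 1.
Total: 8 + 8 + 32 + 1 = 49.
49 ÷ 28 = 1 complete bar with 21 left over.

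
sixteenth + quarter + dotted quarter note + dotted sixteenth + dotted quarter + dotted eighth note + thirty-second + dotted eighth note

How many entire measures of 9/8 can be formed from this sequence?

1

One bar of 9/8 = 36 thirty-second notes.
In thirty-second notes: sixteenth = 2; quarter = 8; dotted quarter note = 12; dotted sixteenth = 3; dotted quarter = 12; dotted eighth note = 6; thirty-second = 1; dotted eighth note = 6.
Total: 2 + 8 + 12 + 3 + 12 + 6 + 1 + 6 = 50.
50 ÷ 36 = 1 complete bar with 14 left over.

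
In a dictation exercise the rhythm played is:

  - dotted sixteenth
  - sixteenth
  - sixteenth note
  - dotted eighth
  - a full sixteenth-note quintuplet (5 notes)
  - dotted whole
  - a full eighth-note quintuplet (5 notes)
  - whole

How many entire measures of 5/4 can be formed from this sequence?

2

One bar of 5/4 = 40 thirty-second notes.
Each duration in thirty-second notes: dotted sixteenth = 3; sixteenth = 2; sixteenth note = 2; dotted eighth = 6; a full sixteenth-note quintuplet (5 notes) (five quintuplet sixteenths span one quarter) = 8; dotted whole = 48; a full eighth-note quintuplet (5 notes) (five quintuplet eighths span one half) = 16; whole = 32.
Total: 3 + 2 + 2 + 6 + 8 + 48 + 16 + 32 = 117.
117 ÷ 40 = 2 complete bars with 37 left over.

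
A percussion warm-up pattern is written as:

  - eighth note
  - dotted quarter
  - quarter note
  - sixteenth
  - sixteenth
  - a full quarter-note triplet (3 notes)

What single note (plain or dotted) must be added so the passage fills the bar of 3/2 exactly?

The bar of 3/2 = 24 sixteenth notes.
Express everything in sixteenth notes: eighth note = 2; dotted quarter = 6; quarter note = 4; sixteenth = 1; sixteenth = 1; a full quarter-note triplet (3 notes) (three triplet quarters span one half) = 8.
Adding: 2 + 6 + 4 + 1 + 1 + 8 = 22.
Remaining: 24 − 22 = 2 sixteenth notes, which is a eighth note.

eighth note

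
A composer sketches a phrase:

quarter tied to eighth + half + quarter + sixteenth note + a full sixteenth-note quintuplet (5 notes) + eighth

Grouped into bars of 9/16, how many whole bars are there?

One bar of 9/16 = 9 sixteenth notes.
Convert each value to sixteenth notes: quarter tied to eighth (quarter + eighth) = 6; half = 8; quarter = 4; sixteenth note = 1; a full sixteenth-note quintuplet (5 notes) (five quintuplet sixteenths span one quarter) = 4; eighth = 2.
Altogether 6 + 8 + 4 + 1 + 4 + 2 = 25.
25 ÷ 9 = 2 complete bars with 7 left over.

2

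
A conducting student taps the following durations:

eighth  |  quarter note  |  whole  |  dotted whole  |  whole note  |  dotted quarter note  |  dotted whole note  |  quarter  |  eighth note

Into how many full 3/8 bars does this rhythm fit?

16

One bar of 3/8 = 3 eighth notes.
Convert each value to eighth notes: eighth = 1; quarter note = 2; whole = 8; dotted whole = 12; whole note = 8; dotted quarter note = 3; dotted whole note = 12; quarter = 2; eighth note = 1.
Adding: 1 + 2 + 8 + 12 + 8 + 3 + 12 + 2 + 1 = 49.
49 ÷ 3 = 16 complete bars with 1 left over.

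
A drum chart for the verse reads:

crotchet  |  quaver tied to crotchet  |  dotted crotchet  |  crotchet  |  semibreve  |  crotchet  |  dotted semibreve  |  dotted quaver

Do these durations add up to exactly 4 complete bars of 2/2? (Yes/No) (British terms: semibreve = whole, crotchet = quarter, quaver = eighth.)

No

One bar of 2/2 = 16 sixteenth notes, so 4 bars = 64.
In sixteenth notes: crotchet = 4; quaver tied to crotchet (quaver + crotchet) = 6; dotted crotchet = 6; crotchet = 4; semibreve = 16; crotchet = 4; dotted semibreve = 24; dotted quaver = 3.
Sum: 4 + 6 + 6 + 4 + 16 + 4 + 24 + 3 = 67.
67 exceeds 64, so the answer is No.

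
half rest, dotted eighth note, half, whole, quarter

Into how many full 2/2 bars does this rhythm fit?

2

One bar of 2/2 = 16 sixteenth notes.
Express everything in sixteenth notes: half rest = 8; dotted eighth note = 3; half = 8; whole = 16; quarter = 4.
Altogether 8 + 3 + 8 + 16 + 4 = 39.
39 ÷ 16 = 2 complete bars with 7 left over.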